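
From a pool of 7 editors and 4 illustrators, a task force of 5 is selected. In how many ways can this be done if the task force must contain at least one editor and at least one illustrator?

441

With no constraint there are C(11,5) = 462 possible selections.
Subtract selections that omit an entire group: no editors → C(4,5) = 0; no illustrators → C(7,5) = 21.
Both groups omitted at once is impossible, so 462 − 21 = 441.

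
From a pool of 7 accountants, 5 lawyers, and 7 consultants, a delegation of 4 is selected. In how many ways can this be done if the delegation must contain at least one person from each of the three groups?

1960

With no constraint there are C(19,4) = 3876 possible selections.
Selections missing a whole group: no accountants → C(12,4) = 495; no lawyers → C(14,4) = 1001; no consultants → C(12,4) = 495.
Add back selections omitting two groups (i.e. drawn from a single group): C(7,4) + C(5,4) + C(7,4) = 75.
By inclusion–exclusion: 3876 − 1991 + 75 = 1960.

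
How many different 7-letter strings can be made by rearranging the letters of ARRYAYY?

210

The 7 letters of ARRYAYY have repeats: A appearing twice, R appearing twice, and Y appearing 3 times.
Dividing 7! = 5040 by 3!·2!·2! = 24 for the repeated letters gives 210.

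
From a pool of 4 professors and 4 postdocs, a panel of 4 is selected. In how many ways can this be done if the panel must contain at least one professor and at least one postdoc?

68

Unrestricted: C(8,4) = 70 ways to pick any 4 of the 8.
Selections missing a whole group: no professors → C(4,4) = 1; no postdocs → C(4,4) = 1.
Both groups omitted at once is impossible, so 70 − 2 = 68.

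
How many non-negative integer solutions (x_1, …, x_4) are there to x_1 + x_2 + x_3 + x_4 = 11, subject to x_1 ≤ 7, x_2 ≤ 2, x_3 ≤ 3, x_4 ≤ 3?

29

By stars and bars, unrestricted non-negative solutions to x_1+…+x_4 = 11 number C(11+3,3) = 364.
Subtract solutions that violate a single cap (substitute x_i' = x_i − (cap_i+1)): x_1 ≥ 8 gives C(6,3) = 20; x_2 ≥ 3 gives C(11,3) = 165; x_3 ≥ 4 gives C(10,3) = 120; x_4 ≥ 4 gives C(10,3) = 120. Together 425.
Add back pairs where two caps are both exceeded: 1 + 0 + 0 + 35 + 35 + 20 = 91.
Subtract triples: 0 + 0 + 0 + 1 = 1.
By inclusion–exclusion the count is 364 − 425 + 91 − 1 = 29.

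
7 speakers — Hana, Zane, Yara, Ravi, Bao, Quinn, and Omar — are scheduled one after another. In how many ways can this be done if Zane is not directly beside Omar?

There are 7! = 5040 arrangements in all. If Zane and Omar are adjacent, merging them into one block gives 2·(6)! = 1440 arrangements.
So 5040 − 1440 = 3600 arrangements keep them apart.

3600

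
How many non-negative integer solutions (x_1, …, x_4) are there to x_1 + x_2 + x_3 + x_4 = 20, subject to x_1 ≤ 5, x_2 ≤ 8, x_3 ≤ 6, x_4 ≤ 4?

Without the upper bounds there are C(23,3) = 1771 ways to split 20 among 4 variables.
Subtract solutions that violate a single cap (substitute x_i' = x_i − (cap_i+1)): x_1 ≥ 6 gives C(17,3) = 680; x_2 ≥ 9 gives C(14,3) = 364; x_3 ≥ 7 gives C(16,3) = 560; x_4 ≥ 5 gives C(18,3) = 816. Together 2420.
Add back pairs where two caps are both exceeded: 56 + 120 + 220 + 35 + 84 + 165 = 680.
Subtract triples: 0 + 1 + 10 + 0 = 11.
By inclusion–exclusion the count is 1771 − 2420 + 680 − 11 = 20.

20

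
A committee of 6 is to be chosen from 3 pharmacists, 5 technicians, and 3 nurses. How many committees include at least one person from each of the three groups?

405

With no constraint there are C(11,6) = 462 possible selections.
Subtract selections that omit an entire group: no pharmacists → C(8,6) = 28; no technicians → C(6,6) = 1; no nurses → C(8,6) = 28.
Add back selections omitting two groups (i.e. drawn from a single group): C(3,6) + C(5,6) + C(3,6) = 0.
By inclusion–exclusion: 462 − 57 + 0 = 405.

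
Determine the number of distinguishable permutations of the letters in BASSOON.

1260

The 7 letters of BASSOON have repeats: O appearing twice and S appearing twice.
The number of distinct arrangements is 7!/(2!·2!) = 5040/4 = 1260.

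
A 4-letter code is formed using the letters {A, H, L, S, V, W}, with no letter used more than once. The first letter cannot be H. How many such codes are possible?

300

The first letter has 6−1 = 5 choices (anything except H).
The remaining 3 letters are filled from the other 5 symbols without repetition: 5 × 4 × 3 = 60.
Total: 5 × 60 = 300.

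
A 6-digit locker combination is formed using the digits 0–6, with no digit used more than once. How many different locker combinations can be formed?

5040

Choose and order 6 of the 7 symbols: the first digit has 7 options, the next 6, and so on down to 2.
7 × 6 × 5 × 4 × 3 × 2 = 5040.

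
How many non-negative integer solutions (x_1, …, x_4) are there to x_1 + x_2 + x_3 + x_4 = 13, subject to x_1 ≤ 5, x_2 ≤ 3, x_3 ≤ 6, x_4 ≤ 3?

33

By stars and bars, unrestricted non-negative solutions to x_1+…+x_4 = 13 number C(13+3,3) = 560.
Subtract solutions that violate a single cap (substitute x_i' = x_i − (cap_i+1)): x_1 ≥ 6 gives C(10,3) = 120; x_2 ≥ 4 gives C(12,3) = 220; x_3 ≥ 7 gives C(9,3) = 84; x_4 ≥ 4 gives C(12,3) = 220. Together 644.
Add back pairs where two caps are both exceeded: 20 + 1 + 20 + 10 + 56 + 10 = 117.
By inclusion–exclusion the count is 560 − 644 + 117 = 33.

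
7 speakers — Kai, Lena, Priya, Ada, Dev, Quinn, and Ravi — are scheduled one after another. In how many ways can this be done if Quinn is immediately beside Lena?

Treat {Quinn, Lena} as a single unit. There are 6 units to order, and the pair itself can be ordered 2 ways.
So the count is 2·(6)! = 1440.

1440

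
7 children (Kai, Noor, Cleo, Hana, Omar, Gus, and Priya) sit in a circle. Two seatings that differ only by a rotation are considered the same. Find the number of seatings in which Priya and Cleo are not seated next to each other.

480

Without the restriction there are (6)! = 720 seatings.
Those with Priya next to Cleo: fuse the pair into one unit and seat 6 units around a circle — 2·(5)! = 240.
Subtracting, 720 − 240 = 480.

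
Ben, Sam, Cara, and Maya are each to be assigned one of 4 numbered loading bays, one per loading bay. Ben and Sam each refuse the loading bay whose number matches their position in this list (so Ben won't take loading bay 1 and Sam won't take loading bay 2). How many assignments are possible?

Let Aᵢ (for i ∈ {1, 2}) be the placements that put person i in their forbidden loading bay. Any j of these fix j positions, leaving (4−j)! ways to fill the rest, and there are C(2,j) ways to pick which j.
By inclusion–exclusion, the number of valid placements is Σ_{j=0}^{2} (−1)^j C(2,j)·(4−j)!.
Computing: 24 − 12 + 2 = 14.

14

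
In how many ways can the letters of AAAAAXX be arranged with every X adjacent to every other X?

6

Treat the 2 copies of X as a single block. The multiset to arrange is then {XX, A, A, A, A, A}, 6 items in all.
That gives (6)!/(5!) = 6 arrangements.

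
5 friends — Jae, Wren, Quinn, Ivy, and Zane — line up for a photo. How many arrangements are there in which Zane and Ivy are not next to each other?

72

There are 5! = 120 arrangements in all. If Zane and Ivy are adjacent, merging them into one block gives 2·(4)! = 48 arrangements.
Complementary counting: 120 − 48 = 72.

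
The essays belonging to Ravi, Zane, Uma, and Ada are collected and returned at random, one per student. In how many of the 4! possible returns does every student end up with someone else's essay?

9

Let Aᵢ be the assignments in which student i gets their own essay. We want the size of the complement of A₁∪…∪A_4.
By inclusion–exclusion this is Σ_{j=0}^{4} (−1)^j C(4,j)·(4−j)!.
Computing: 24 − 24 + 12 − 4 + 1 = 9.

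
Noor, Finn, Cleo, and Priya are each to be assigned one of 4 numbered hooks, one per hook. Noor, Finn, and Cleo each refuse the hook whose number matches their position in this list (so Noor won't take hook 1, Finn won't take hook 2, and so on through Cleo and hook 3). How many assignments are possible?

11

Let Aᵢ (for i ∈ {1, 2, 3}) be the placements that put person i in their forbidden hook. Any j of these fix j positions, leaving (4−j)! ways to fill the rest, and there are C(3,j) ways to pick which j.
By inclusion–exclusion, the number of valid placements is Σ_{j=0}^{3} (−1)^j C(3,j)·(4−j)!.
Computing: 24 − 18 + 6 − 1 = 11.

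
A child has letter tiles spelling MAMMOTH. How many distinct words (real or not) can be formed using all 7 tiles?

840

MAMMOTH has 7 letters with M appearing 3 times.
So there are 7! / (3!) = 840 distinguishable arrangements.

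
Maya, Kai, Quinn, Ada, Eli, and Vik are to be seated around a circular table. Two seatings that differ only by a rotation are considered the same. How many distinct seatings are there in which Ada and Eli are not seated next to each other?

72

Without the restriction there are (5)! = 120 seatings.
Those with Ada next to Eli: fuse the pair into one unit and seat 5 units around a circle — 2·(4)! = 48.
Subtracting, 120 − 48 = 72.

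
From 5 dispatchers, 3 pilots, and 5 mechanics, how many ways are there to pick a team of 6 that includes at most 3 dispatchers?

Split by how many dispatchers are chosen (0 through 3).
Sum: C(5,0)·C(8,6) + C(5,1)·C(8,5) + C(5,2)·C(8,4) + C(5,3)·C(8,3) = 28 + 280 + 700 + 560 = 1568.

1568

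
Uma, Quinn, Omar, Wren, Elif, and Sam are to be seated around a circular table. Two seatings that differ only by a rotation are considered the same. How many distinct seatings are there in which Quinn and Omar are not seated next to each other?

72

Without the restriction there are (5)! = 120 seatings.
Those with Quinn next to Omar: fuse the pair into one unit and seat 5 units around a circle — 2·(4)! = 48.
Subtracting, 120 − 48 = 72.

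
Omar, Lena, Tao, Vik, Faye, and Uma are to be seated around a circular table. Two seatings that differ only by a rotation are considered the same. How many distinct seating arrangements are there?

120

Around a circle, 6 distinct people have 6!/6 = (5)! = 120 rotationally distinct seatings.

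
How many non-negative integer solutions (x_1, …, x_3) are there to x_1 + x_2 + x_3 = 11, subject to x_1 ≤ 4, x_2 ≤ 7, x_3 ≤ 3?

10

By stars and bars, unrestricted non-negative solutions to x_1+…+x_3 = 11 number C(11+2,2) = 78.
Subtract solutions that violate a single cap (substitute x_i' = x_i − (cap_i+1)): x_1 ≥ 5 gives C(8,2) = 28; x_2 ≥ 8 gives C(5,2) = 10; x_3 ≥ 4 gives C(9,2) = 36. Together 74.
Add back pairs where two caps are both exceeded: 0 + 6 + 0 = 6.
By inclusion–exclusion the count is 78 − 74 + 6 = 10.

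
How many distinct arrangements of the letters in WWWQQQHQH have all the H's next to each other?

Treat the 2 copies of H as a single block. The multiset to arrange is then {HH, Q, Q, Q, Q, W, W, W}, 8 items in all.
That gives (8)!/(4!·3!) = 280 arrangements.

280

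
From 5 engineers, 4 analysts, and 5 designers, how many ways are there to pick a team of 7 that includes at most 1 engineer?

456

Split by how many engineers are chosen (0 through 1).
Sum: C(5,0)·C(9,7) + C(5,1)·C(9,6) = 36 + 420 = 456.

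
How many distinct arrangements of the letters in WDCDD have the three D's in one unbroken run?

Treat the 3 copies of D as a single block. The multiset to arrange is then {DDD, C, W}, 3 items in all.
All 3 items are distinct, so there are (3)! = 6 arrangements.

6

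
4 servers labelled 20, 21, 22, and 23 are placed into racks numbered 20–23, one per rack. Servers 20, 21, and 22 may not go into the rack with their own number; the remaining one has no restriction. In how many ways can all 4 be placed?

11

Let Aᵢ (for i ∈ {20, 21, 22}) be the placements that put server i in its forbidden rack. Any j of these fix j positions, leaving (4−j)! ways to fill the rest, and there are C(3,j) ways to pick which j.
By inclusion–exclusion, the number of valid placements is Σ_{j=0}^{3} (−1)^j C(3,j)·(4−j)!.
Computing: 24 − 18 + 6 − 1 = 11.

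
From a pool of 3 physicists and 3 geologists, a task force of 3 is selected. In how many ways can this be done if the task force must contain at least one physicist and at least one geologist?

Total 3-person selections from all 6: C(6,3) = 20.
Subtract selections that omit an entire group: no physicists → C(3,3) = 1; no geologists → C(3,3) = 1.
Both groups omitted at once is impossible, so 20 − 2 = 18.

18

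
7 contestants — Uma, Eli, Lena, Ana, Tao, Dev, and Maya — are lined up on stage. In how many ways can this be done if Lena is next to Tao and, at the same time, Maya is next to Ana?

480

Treat {Lena,Tao} as one block (2 orders) and {Maya,Ana} as another (2 orders).
That leaves 5 units to arrange: 2 × 2 × 5! = 4 × 120 = 480.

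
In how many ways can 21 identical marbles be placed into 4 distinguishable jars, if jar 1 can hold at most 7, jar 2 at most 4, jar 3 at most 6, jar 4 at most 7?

Ignoring the caps, the number of non-negative solutions to x_1+…+x_4 = 21 is C(24,3) = 2024.
Subtract solutions that violate a single cap (substitute x_i' = x_i − (cap_i+1)): x_1 ≥ 8 gives C(16,3) = 560; x_2 ≥ 5 gives C(19,3) = 969; x_3 ≥ 7 gives C(17,3) = 680; x_4 ≥ 8 gives C(16,3) = 560. Together 2769.
Add back pairs where two caps are both exceeded: 165 + 84 + 56 + 220 + 165 + 84 = 774.
Subtract triples: 4 + 1 + 0 + 4 = 9.
By inclusion–exclusion the count is 2024 − 2769 + 774 − 9 = 20.

20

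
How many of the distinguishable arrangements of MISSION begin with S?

360

With the first slot taken by S, it remains to arrange the other 6 letters (MISION).
Those 6 letters have I appearing twice, giving (6)!/(2!) = 360.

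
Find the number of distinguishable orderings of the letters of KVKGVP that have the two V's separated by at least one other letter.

120

Total arrangements of KVKGVP: 6!/(2!·2!) = 180.
Arrangements with the V's together: treat VV as one letter, giving (5)!/(2!) = 60.
Hence 180 − 60 = 120.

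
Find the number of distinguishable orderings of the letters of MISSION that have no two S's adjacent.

900

There are 7!/(2!·2!) = 1260 arrangements of MISSION in total.
Arrangements with the S's together: treat SS as one letter, giving (6)!/(2!) = 360.
Subtracting, 1260 − 360 = 900 arrangements keep the S's apart.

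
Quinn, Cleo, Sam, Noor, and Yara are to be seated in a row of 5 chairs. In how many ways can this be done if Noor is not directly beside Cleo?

72

There are 5! = 120 arrangements in all. If Noor and Cleo are adjacent, merging them into one block gives 2·(4)! = 48 arrangements.
So 120 − 48 = 72 arrangements keep them apart.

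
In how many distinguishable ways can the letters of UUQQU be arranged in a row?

10

UUQQU has 5 letters with Q appearing twice and U appearing 3 times.
The number of distinct arrangements is 5!/(3!·2!) = 120/12 = 10.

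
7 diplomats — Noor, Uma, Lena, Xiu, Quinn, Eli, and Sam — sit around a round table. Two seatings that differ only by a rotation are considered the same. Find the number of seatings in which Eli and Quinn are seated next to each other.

Glue Eli and Quinn into a block (2 internal orders). Seating 6 units around a circle gives (5)! arrangements.
So 2 × (5)! = 2 × 120 = 240.

240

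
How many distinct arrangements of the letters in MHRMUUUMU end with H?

280

With the last slot taken by H, it remains to arrange the other 8 letters (MRMUUUMU).
Those 8 letters have M appearing 3 times and U appearing 4 times, giving (8)!/(4!·3!) = 280.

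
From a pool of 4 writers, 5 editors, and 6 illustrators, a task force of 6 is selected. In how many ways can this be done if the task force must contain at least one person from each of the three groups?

With no constraint there are C(15,6) = 5005 possible selections.
Selections missing a whole group: no writers → C(11,6) = 462; no editors → C(10,6) = 210; no illustrators → C(9,6) = 84.
Add back selections omitting two groups (i.e. drawn from a single group): C(4,6) + C(5,6) + C(6,6) = 1.
By inclusion–exclusion: 5005 − 756 + 1 = 4250.

4250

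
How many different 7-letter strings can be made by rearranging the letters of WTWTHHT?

210

Letter multiplicities in WTWTHHT: H×2, T×3, W×2.
Dividing 7! = 5040 by 3!·2!·2! = 24 for the repeated letters gives 210.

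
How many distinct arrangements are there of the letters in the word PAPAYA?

PAPAYA has 6 letters with A appearing 3 times and P appearing twice.
Dividing 6! = 720 by 3!·2! = 12 for the repeated letters gives 60.

60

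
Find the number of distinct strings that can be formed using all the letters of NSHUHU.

The 6 letters of NSHUHU have repeats: H appearing twice and U appearing twice.
The number of distinct arrangements is 6!/(2!·2!) = 720/4 = 180.

180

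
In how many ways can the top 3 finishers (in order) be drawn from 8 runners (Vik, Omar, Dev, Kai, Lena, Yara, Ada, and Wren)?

This is an ordered selection of 3 from 8: P(8,3).
That gives 8 × 7 × 6 = 336.

336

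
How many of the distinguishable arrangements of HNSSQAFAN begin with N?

Fix N in the first position and arrange the remaining 8 letters.
Those 8 letters have A appearing twice and S appearing twice, giving (8)!/(2!·2!) = 10080.

10080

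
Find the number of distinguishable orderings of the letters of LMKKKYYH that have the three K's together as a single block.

Treat the 3 copies of K as a single block. The multiset to arrange is then {KKK, H, L, M, Y, Y}, 6 items in all.
That gives (6)!/(2!) = 360 arrangements.

360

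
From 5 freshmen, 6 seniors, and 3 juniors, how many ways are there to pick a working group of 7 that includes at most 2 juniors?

3102

Split by how many juniors are chosen (0 through 2).
Sum: C(3,0)·C(11,7) + C(3,1)·C(11,6) + C(3,2)·C(11,5) = 330 + 1386 + 1386 = 3102.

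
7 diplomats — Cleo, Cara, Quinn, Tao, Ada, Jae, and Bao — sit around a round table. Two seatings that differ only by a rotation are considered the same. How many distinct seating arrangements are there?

Seat Cleo anywhere (absorbing the rotational symmetry), then permute the other 6: (6)! = 720.

720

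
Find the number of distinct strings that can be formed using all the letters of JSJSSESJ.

280

Letter multiplicities in JSJSSESJ: E×1, J×3, S×4.
Dividing 8! = 40320 by 4!·3! = 144 for the repeated letters gives 280.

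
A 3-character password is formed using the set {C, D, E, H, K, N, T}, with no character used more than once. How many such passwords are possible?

This is a permutation of 3 out of 7: P(7,3) = 7!/4!.
7 × 6 × 5 = 210.

210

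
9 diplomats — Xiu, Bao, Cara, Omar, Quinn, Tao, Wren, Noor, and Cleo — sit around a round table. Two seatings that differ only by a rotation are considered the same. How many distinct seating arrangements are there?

40320

Around a circle, 9 distinct people have 9!/9 = (8)! = 40320 rotationally distinct seatings.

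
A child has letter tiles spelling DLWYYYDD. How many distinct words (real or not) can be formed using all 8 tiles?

1120

DLWYYYDD has 8 letters with D appearing 3 times and Y appearing 3 times.
So there are 8! / (3!·3!) = 1120 distinguishable arrangements.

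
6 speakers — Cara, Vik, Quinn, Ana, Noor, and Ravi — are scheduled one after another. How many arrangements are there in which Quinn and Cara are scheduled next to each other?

Glue Quinn and Cara into one block (2 internal orders), leaving 5 units to arrange in a row.
So the count is 2·(5)! = 240.

240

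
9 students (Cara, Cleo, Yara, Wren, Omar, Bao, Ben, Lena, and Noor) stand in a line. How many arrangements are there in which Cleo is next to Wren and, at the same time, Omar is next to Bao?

20160

Treat {Cleo,Wren} as one block (2 orders) and {Omar,Bao} as another (2 orders).
That leaves 7 units to arrange: 2 × 2 × 7! = 4 × 5040 = 20160.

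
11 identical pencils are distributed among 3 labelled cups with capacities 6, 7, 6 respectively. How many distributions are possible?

38

Without the upper bounds there are C(13,2) = 78 ways to split 11 among 3 cups.
Subtract solutions that violate a single cap (substitute x_i' = x_i − (cap_i+1)): x_1 ≥ 7 gives C(6,2) = 15; x_2 ≥ 8 gives C(5,2) = 10; x_3 ≥ 7 gives C(6,2) = 15. Together 40.
No two caps can be exceeded simultaneously, so the pair terms are all 0.
By inclusion–exclusion the count is 78 − 40 + 0 = 38.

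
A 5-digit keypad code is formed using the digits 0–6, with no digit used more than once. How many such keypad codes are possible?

2520

This is a permutation of 5 out of 7: P(7,5) = 7!/2!.
That product is 7 × 6 × 5 × 4 × 3 = 2520.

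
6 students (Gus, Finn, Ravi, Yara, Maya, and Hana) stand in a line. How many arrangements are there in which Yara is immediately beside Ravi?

240

Treat {Yara, Ravi} as a single unit. There are 5 units to order, and the pair itself can be ordered 2 ways.
That gives 2 × 5! = 2 × 120 = 240.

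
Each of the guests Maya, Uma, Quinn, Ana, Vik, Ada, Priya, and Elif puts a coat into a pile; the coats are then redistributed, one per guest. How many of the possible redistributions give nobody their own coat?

14833

Count assignments avoiding every fixed point. For any j of the 8 guests fixed to their own coat, the other 8−j can be arranged in (8−j)! ways.
By inclusion–exclusion this is Σ_{j=0}^{8} (−1)^j C(8,j)·(8−j)!.
Computing: 40320 − 40320 + 20160 − 6720 + 1680 − 336 + 56 − 8 + 1 = 14833.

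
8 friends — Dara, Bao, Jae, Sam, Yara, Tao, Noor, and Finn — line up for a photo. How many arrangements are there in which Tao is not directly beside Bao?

There are 8! = 40320 arrangements in all. If Tao and Bao are adjacent, merging them into one block gives 2·(7)! = 10080 arrangements.
So 40320 − 10080 = 30240 arrangements keep them apart.

30240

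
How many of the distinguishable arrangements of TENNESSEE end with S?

840

With the last slot taken by S, it remains to arrange the other 8 letters (TENNESEE).
Those 8 letters have E appearing 4 times and N appearing twice, giving (8)!/(4!·2!) = 840.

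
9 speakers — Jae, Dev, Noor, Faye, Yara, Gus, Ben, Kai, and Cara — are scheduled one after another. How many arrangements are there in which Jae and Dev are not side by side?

282240

There are 9! = 362880 arrangements in all. If Jae and Dev are adjacent, merging them into one block gives 2·(8)! = 80640 arrangements.
Complementary counting: 362880 − 80640 = 282240.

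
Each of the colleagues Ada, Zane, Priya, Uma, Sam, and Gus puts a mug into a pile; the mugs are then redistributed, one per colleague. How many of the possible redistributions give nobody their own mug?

Let Aᵢ be the assignments in which colleague i gets their own mug. We want the size of the complement of A₁∪…∪A_6.
By inclusion–exclusion this is Σ_{j=0}^{6} (−1)^j C(6,j)·(6−j)!.
Computing: 720 − 720 + 360 − 120 + 30 − 6 + 1 = 265.

265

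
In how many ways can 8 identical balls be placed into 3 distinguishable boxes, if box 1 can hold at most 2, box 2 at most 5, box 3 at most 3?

6

Ignoring the caps, the number of non-negative solutions to x_1+…+x_3 = 8 is C(10,2) = 45.
Subtract solutions that violate a single cap (substitute x_i' = x_i − (cap_i+1)): x_1 ≥ 3 gives C(7,2) = 21; x_2 ≥ 6 gives C(4,2) = 6; x_3 ≥ 4 gives C(6,2) = 15. Together 42.
Add back pairs where two caps are both exceeded: 0 + 3 + 0 = 3.
By inclusion–exclusion the count is 45 − 42 + 3 = 6.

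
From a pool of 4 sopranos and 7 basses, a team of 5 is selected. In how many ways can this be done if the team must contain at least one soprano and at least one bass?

441

Unrestricted: C(11,5) = 462 ways to pick any 5 of the 11.
Selections missing a whole group: no sopranos → C(7,5) = 21; no basses → C(4,5) = 0.
Both groups omitted at once is impossible, so 462 − 21 = 441.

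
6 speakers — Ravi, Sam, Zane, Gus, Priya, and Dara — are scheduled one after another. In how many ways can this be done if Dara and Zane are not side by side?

480

Of the 6! = 720 arrangements, those with Dara and Zane adjacent number 2 × 5! = 240 (treat the pair as a block with 2 internal orders).
Complementary counting: 720 − 240 = 480.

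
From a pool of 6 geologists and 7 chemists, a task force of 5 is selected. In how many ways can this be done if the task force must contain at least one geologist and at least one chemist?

1260

Unrestricted: C(13,5) = 1287 ways to pick any 5 of the 13.
Subtract selections that omit an entire group: no geologists → C(7,5) = 21; no chemists → C(6,5) = 6.
Both groups omitted at once is impossible, so 1287 − 27 = 1260.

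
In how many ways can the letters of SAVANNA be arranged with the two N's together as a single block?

Treat the 2 copies of N as a single block. The multiset to arrange is then {NN, A, A, A, S, V}, 6 items in all.
That gives (6)!/(3!) = 120 arrangements.

120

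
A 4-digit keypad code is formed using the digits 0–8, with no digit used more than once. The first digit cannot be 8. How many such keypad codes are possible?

2688

The first digit has 9−1 = 8 choices (anything except 8).
The remaining 3 digits are filled from the other 8 symbols without repetition: 8 × 7 × 6 = 336.
Total: 8 × 336 = 2688.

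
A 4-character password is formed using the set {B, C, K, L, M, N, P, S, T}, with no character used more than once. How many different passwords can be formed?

3024

This is a permutation of 4 out of 9: P(9,4) = 9!/5!.
That product is 9 × 8 × 7 × 6 = 3024.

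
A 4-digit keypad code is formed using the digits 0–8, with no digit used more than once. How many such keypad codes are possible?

3024

This is a permutation of 4 out of 9: P(9,4) = 9!/5!.
That product is 9 × 8 × 7 × 6 = 3024.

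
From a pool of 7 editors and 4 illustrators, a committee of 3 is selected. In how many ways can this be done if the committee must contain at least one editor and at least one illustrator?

With no constraint there are C(11,3) = 165 possible selections.
Subtract selections that omit an entire group: no editors → C(4,3) = 4; no illustrators → C(7,3) = 35.
Both groups omitted at once is impossible, so 165 − 39 = 126.

126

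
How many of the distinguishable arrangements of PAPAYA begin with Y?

With the first slot taken by Y, it remains to arrange the other 5 letters (PAPAA).
Those 5 letters have A appearing 3 times and P appearing twice, giving (5)!/(3!·2!) = 10.

10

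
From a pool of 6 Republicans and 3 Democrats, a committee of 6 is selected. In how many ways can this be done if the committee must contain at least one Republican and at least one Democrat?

83

Total 6-person selections from all 9: C(9,6) = 84.
Selections missing a whole group: no Republicans → C(3,6) = 0; no Democrats → C(6,6) = 1.
Both groups omitted at once is impossible, so 84 − 1 = 83.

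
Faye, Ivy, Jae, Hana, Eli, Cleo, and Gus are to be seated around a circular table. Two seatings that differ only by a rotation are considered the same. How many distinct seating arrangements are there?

Around a circle, 7 distinct people have 7!/7 = (6)! = 720 rotationally distinct seatings.

720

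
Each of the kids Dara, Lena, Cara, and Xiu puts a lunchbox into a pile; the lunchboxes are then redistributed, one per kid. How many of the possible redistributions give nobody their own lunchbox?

Count assignments avoiding every fixed point. For any j of the 4 kids fixed to their own lunchbox, the other 4−j can be arranged in (4−j)! ways.
By inclusion–exclusion this is Σ_{j=0}^{4} (−1)^j C(4,j)·(4−j)!.
Computing: 24 − 24 + 12 − 4 + 1 = 9.

9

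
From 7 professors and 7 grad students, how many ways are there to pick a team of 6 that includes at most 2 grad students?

889

Split by how many grad students are chosen (0 through 2).
Sum: C(7,0)·C(7,6) + C(7,1)·C(7,5) + C(7,2)·C(7,4) = 7 + 147 + 735 = 889.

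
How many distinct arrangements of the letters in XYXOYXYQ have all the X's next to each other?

Treat the 3 copies of X as a single block. The multiset to arrange is then {XXX, O, Q, Y, Y, Y}, 6 items in all.
That gives (6)!/(3!) = 120 arrangements.

120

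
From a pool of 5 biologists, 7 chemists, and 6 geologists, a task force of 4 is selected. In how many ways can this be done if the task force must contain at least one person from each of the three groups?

Unrestricted: C(18,4) = 3060 ways to pick any 4 of the 18.
Subtract selections that omit an entire group: no biologists → C(13,4) = 715; no chemists → C(11,4) = 330; no geologists → C(12,4) = 495.
Add back selections omitting two groups (i.e. drawn from a single group): C(5,4) + C(7,4) + C(6,4) = 55.
By inclusion–exclusion: 3060 − 1540 + 55 = 1575.

1575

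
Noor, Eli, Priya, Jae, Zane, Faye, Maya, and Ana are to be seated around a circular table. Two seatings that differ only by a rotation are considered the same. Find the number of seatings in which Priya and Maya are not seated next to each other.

3600

Without the restriction there are (7)! = 5040 seatings.
Seatings with Priya beside Maya: treat them as a block with 2 internal orders, giving 2 × (6)! = 1440.
Subtracting, 5040 − 1440 = 3600.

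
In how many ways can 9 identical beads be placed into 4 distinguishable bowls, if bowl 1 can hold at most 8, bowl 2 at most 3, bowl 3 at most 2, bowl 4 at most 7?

Ignoring the caps, the number of non-negative solutions to x_1+…+x_4 = 9 is C(12,3) = 220.
Subtract solutions that violate a single cap (substitute x_i' = x_i − (cap_i+1)): x_1 ≥ 9 gives C(3,3) = 1; x_2 ≥ 4 gives C(8,3) = 56; x_3 ≥ 3 gives C(9,3) = 84; x_4 ≥ 8 gives C(4,3) = 4. Together 145.
Add back pairs where two caps are both exceeded: 0 + 0 + 0 + 10 + 0 + 0 = 10.
By inclusion–exclusion the count is 220 − 145 + 10 = 85.

85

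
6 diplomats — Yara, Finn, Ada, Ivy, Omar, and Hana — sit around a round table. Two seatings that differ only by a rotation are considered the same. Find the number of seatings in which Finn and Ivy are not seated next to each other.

All circular seatings of 6 people number (5)! = 120.
Seatings with Finn beside Ivy: treat them as a block with 2 internal orders, giving 2 × (4)! = 48.
Subtracting, 120 − 48 = 72.

72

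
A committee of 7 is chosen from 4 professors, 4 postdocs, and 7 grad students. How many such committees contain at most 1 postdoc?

Split by how many postdocs are chosen (0 through 1).
Sum: C(4,0)·C(11,7) + C(4,1)·C(11,6) = 330 + 1848 = 2178.

2178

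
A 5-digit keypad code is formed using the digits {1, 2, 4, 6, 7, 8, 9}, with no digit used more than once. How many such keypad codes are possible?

This is a permutation of 5 out of 7: P(7,5) = 7!/2!.
That product is 7 × 6 × 5 × 4 × 3 = 2520.

2520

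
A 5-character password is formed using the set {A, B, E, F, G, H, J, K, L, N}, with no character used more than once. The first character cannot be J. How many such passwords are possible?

27216

The first character has 10−1 = 9 choices (anything except J).
The remaining 4 characters are filled from the other 9 symbols without repetition: 9 × 8 × 7 × 6 = 3024.
Total: 9 × 3024 = 27216.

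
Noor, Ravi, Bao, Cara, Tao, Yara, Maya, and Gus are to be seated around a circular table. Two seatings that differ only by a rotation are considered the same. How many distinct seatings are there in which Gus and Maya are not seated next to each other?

Without the restriction there are (7)! = 5040 seatings.
Those with Gus next to Maya: fuse the pair into one unit and seat 7 units around a circle — 2·(6)! = 1440.
Subtracting, 5040 − 1440 = 3600.

3600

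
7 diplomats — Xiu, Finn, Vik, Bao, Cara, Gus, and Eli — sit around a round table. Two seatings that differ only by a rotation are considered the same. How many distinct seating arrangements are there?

720

Seat Xiu anywhere (absorbing the rotational symmetry), then permute the other 6: (6)! = 720.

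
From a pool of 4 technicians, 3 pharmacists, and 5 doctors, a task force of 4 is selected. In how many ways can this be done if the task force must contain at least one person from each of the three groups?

270

With no constraint there are C(12,4) = 495 possible selections.
Subtract selections that omit an entire group: no technicians → C(8,4) = 70; no pharmacists → C(9,4) = 126; no doctors → C(7,4) = 35.
Add back selections omitting two groups (i.e. drawn from a single group): C(4,4) + C(3,4) + C(5,4) = 6.
By inclusion–exclusion: 495 − 231 + 6 = 270.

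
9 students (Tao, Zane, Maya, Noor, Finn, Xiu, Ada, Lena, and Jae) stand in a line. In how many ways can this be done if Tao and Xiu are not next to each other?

There are 9! = 362880 arrangements in all. If Tao and Xiu are adjacent, merging them into one block gives 2·(8)! = 80640 arrangements.
So 362880 − 80640 = 282240 arrangements keep them apart.

282240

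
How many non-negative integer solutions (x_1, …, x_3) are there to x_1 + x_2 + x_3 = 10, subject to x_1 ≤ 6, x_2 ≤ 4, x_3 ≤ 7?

Without the upper bounds there are C(12,2) = 66 ways to split 10 among 3 variables.
Subtract solutions that violate a single cap (substitute x_i' = x_i − (cap_i+1)): x_1 ≥ 7 gives C(5,2) = 10; x_2 ≥ 5 gives C(7,2) = 21; x_3 ≥ 8 gives C(4,2) = 6. Together 37.
No two caps can be exceeded simultaneously, so the pair terms are all 0.
By inclusion–exclusion the count is 66 − 37 + 0 = 29.

29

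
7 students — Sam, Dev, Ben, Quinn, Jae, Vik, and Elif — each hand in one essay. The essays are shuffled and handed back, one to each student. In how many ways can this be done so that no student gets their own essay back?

This is the derangement count D_7: permutations of 7 items with no fixed point.
By inclusion–exclusion this is Σ_{j=0}^{7} (−1)^j C(7,j)·(7−j)!.
Computing: 5040 − 5040 + 2520 − 840 + 210 − 42 + 7 − 1 = 1854.

1854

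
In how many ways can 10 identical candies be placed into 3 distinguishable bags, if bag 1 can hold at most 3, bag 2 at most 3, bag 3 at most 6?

Without the upper bounds there are C(12,2) = 66 ways to split 10 among 3 bags.
Subtract solutions that violate a single cap (substitute x_i' = x_i − (cap_i+1)): x_1 ≥ 4 gives C(8,2) = 28; x_2 ≥ 4 gives C(8,2) = 28; x_3 ≥ 7 gives C(5,2) = 10. Together 66.
Add back pairs where two caps are both exceeded: 6 + 0 + 0 = 6.
By inclusion–exclusion the count is 66 − 66 + 6 = 6.

6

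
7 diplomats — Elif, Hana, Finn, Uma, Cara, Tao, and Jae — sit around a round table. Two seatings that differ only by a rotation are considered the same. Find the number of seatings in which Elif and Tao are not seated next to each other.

Without the restriction there are (6)! = 720 seatings.
Those with Elif next to Tao: fuse the pair into one unit and seat 6 units around a circle — 2·(5)! = 240.
Subtracting, 720 − 240 = 480.

480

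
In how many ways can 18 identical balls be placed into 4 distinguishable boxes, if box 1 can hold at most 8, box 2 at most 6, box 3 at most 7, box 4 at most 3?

Ignoring the caps, the number of non-negative solutions to x_1+…+x_4 = 18 is C(21,3) = 1330.
Subtract solutions that violate a single cap (substitute x_i' = x_i − (cap_i+1)): x_1 ≥ 9 gives C(12,3) = 220; x_2 ≥ 7 gives C(14,3) = 364; x_3 ≥ 8 gives C(13,3) = 286; x_4 ≥ 4 gives C(17,3) = 680. Together 1550.
Add back pairs where two caps are both exceeded: 10 + 4 + 56 + 20 + 120 + 84 = 294.
By inclusion–exclusion the count is 1330 − 1550 + 294 = 74.

74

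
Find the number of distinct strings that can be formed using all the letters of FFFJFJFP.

168

Letter multiplicities in FFFJFJFP: F×5, J×2, P×1.
So there are 8! / (5!·2!) = 168 distinguishable arrangements.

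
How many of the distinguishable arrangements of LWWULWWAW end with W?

With the last slot taken by W, it remains to arrange the other 8 letters (LWULWWAW).
Those 8 letters have L appearing twice and W appearing 4 times, giving (8)!/(4!·2!) = 840.

840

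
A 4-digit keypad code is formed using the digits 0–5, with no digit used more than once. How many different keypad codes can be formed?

360

With no repetition, fill the 4 digits in order: 6 choices, then 5, down to 3.
That product is 6 × 5 × 4 × 3 = 360.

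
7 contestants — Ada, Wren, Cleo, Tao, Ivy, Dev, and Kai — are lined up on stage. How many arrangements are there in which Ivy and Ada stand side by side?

Glue Ivy and Ada into one block (2 internal orders), leaving 6 units to arrange in a row.
That gives 2 × 6! = 2 × 720 = 1440.

1440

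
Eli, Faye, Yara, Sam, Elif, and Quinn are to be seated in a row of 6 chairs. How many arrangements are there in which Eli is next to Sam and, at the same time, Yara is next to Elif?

96

Treat {Eli,Sam} as one block (2 orders) and {Yara,Elif} as another (2 orders).
That leaves 4 units to arrange: 2 × 2 × 4! = 4 × 24 = 96.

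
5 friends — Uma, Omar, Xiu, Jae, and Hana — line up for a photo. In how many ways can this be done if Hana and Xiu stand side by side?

Place the 3 others and the Hana-Xiu pair as 4 objects in a line; the pair has 2 internal arrangements.
So the count is 2·(4)! = 48.

48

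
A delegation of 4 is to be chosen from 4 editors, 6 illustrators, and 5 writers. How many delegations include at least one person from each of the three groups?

Unrestricted: C(15,4) = 1365 ways to pick any 4 of the 15.
Selections missing a whole group: no editors → C(11,4) = 330; no illustrators → C(9,4) = 126; no writers → C(10,4) = 210.
Add back selections omitting two groups (i.e. drawn from a single group): C(4,4) + C(6,4) + C(5,4) = 21.
By inclusion–exclusion: 1365 − 666 + 21 = 720.

720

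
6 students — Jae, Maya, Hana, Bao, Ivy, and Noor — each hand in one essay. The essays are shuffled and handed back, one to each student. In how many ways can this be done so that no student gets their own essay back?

265

This is the derangement count D_6: permutations of 6 items with no fixed point.
By inclusion–exclusion this is Σ_{j=0}^{6} (−1)^j C(6,j)·(6−j)!.
Computing: 720 − 720 + 360 − 120 + 30 − 6 + 1 = 265.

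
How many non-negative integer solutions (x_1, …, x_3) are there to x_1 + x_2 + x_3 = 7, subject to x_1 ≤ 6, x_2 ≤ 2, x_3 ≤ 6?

19

Ignoring the caps, the number of non-negative solutions to x_1+…+x_3 = 7 is C(9,2) = 36.
Subtract solutions that violate a single cap (substitute x_i' = x_i − (cap_i+1)): x_1 ≥ 7 gives C(2,2) = 1; x_2 ≥ 3 gives C(6,2) = 15; x_3 ≥ 7 gives C(2,2) = 1. Together 17.
No two caps can be exceeded simultaneously, so the pair terms are all 0.
By inclusion–exclusion the count is 36 − 17 + 0 = 19.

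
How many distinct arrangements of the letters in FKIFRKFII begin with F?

1680

With the first slot taken by F, it remains to arrange the other 8 letters (KIFRKFII).
Those 8 letters have F appearing twice, I appearing 3 times, and K appearing twice, giving (8)!/(3!·2!·2!) = 1680.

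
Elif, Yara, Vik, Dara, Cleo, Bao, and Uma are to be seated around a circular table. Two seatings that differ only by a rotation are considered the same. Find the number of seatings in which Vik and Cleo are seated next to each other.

240

Glue Vik and Cleo into a block (2 internal orders). Seating 6 units around a circle gives (5)! arrangements.
So 2 × (5)! = 2 × 120 = 240.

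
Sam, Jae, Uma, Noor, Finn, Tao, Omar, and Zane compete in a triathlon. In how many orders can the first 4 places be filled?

This is an ordered selection of 4 from 8: P(8,4).
That gives 8 × 7 × 6 × 5 = 1680.

1680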